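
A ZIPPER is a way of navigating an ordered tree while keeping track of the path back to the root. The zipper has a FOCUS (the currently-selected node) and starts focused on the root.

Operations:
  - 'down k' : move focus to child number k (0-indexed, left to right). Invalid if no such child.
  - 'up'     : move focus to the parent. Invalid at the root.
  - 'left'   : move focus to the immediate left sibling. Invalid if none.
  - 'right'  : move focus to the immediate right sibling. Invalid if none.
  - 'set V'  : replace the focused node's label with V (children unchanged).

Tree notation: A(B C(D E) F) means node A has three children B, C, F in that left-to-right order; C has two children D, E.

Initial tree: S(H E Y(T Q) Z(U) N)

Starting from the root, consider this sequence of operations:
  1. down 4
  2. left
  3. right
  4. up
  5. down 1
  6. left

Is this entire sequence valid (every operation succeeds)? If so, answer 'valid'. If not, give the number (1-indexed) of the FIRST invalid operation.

Answer: valid

Derivation:
Step 1 (down 4): focus=N path=4 depth=1 children=[] left=['H', 'E', 'Y', 'Z'] right=[] parent=S
Step 2 (left): focus=Z path=3 depth=1 children=['U'] left=['H', 'E', 'Y'] right=['N'] parent=S
Step 3 (right): focus=N path=4 depth=1 children=[] left=['H', 'E', 'Y', 'Z'] right=[] parent=S
Step 4 (up): focus=S path=root depth=0 children=['H', 'E', 'Y', 'Z', 'N'] (at root)
Step 5 (down 1): focus=E path=1 depth=1 children=[] left=['H'] right=['Y', 'Z', 'N'] parent=S
Step 6 (left): focus=H path=0 depth=1 children=[] left=[] right=['E', 'Y', 'Z', 'N'] parent=S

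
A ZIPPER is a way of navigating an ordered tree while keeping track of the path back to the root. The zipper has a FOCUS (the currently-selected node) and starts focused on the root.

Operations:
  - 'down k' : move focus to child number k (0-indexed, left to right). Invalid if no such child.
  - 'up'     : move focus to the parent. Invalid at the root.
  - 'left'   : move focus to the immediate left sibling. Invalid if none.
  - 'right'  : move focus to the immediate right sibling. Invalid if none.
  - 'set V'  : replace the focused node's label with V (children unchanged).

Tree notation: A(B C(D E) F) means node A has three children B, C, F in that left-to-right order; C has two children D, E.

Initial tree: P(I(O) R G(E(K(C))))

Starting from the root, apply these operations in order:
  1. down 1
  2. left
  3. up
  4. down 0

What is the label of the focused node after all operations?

Step 1 (down 1): focus=R path=1 depth=1 children=[] left=['I'] right=['G'] parent=P
Step 2 (left): focus=I path=0 depth=1 children=['O'] left=[] right=['R', 'G'] parent=P
Step 3 (up): focus=P path=root depth=0 children=['I', 'R', 'G'] (at root)
Step 4 (down 0): focus=I path=0 depth=1 children=['O'] left=[] right=['R', 'G'] parent=P

Answer: I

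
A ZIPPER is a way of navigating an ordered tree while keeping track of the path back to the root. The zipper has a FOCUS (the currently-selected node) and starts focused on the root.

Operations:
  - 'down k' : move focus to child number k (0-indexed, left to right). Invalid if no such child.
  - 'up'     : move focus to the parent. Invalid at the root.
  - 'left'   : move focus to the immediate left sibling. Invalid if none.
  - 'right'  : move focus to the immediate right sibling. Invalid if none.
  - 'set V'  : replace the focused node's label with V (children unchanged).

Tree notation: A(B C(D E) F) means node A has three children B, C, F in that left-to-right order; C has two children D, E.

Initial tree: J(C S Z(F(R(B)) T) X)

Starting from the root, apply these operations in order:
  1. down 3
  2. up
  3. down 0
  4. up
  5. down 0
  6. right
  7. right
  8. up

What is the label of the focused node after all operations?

Answer: J

Derivation:
Step 1 (down 3): focus=X path=3 depth=1 children=[] left=['C', 'S', 'Z'] right=[] parent=J
Step 2 (up): focus=J path=root depth=0 children=['C', 'S', 'Z', 'X'] (at root)
Step 3 (down 0): focus=C path=0 depth=1 children=[] left=[] right=['S', 'Z', 'X'] parent=J
Step 4 (up): focus=J path=root depth=0 children=['C', 'S', 'Z', 'X'] (at root)
Step 5 (down 0): focus=C path=0 depth=1 children=[] left=[] right=['S', 'Z', 'X'] parent=J
Step 6 (right): focus=S path=1 depth=1 children=[] left=['C'] right=['Z', 'X'] parent=J
Step 7 (right): focus=Z path=2 depth=1 children=['F', 'T'] left=['C', 'S'] right=['X'] parent=J
Step 8 (up): focus=J path=root depth=0 children=['C', 'S', 'Z', 'X'] (at root)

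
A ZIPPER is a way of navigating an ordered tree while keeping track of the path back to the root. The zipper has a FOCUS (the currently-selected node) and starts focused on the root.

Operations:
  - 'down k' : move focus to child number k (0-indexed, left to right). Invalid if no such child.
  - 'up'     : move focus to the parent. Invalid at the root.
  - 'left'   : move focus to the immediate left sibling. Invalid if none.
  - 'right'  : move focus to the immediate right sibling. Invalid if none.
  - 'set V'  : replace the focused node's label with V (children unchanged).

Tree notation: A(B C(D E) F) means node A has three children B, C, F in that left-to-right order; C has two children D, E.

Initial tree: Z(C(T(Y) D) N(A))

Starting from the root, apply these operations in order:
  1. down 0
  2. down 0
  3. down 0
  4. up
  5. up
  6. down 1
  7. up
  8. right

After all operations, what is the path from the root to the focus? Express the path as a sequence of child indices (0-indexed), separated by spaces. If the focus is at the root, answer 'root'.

Answer: 1

Derivation:
Step 1 (down 0): focus=C path=0 depth=1 children=['T', 'D'] left=[] right=['N'] parent=Z
Step 2 (down 0): focus=T path=0/0 depth=2 children=['Y'] left=[] right=['D'] parent=C
Step 3 (down 0): focus=Y path=0/0/0 depth=3 children=[] left=[] right=[] parent=T
Step 4 (up): focus=T path=0/0 depth=2 children=['Y'] left=[] right=['D'] parent=C
Step 5 (up): focus=C path=0 depth=1 children=['T', 'D'] left=[] right=['N'] parent=Z
Step 6 (down 1): focus=D path=0/1 depth=2 children=[] left=['T'] right=[] parent=C
Step 7 (up): focus=C path=0 depth=1 children=['T', 'D'] left=[] right=['N'] parent=Z
Step 8 (right): focus=N path=1 depth=1 children=['A'] left=['C'] right=[] parent=Z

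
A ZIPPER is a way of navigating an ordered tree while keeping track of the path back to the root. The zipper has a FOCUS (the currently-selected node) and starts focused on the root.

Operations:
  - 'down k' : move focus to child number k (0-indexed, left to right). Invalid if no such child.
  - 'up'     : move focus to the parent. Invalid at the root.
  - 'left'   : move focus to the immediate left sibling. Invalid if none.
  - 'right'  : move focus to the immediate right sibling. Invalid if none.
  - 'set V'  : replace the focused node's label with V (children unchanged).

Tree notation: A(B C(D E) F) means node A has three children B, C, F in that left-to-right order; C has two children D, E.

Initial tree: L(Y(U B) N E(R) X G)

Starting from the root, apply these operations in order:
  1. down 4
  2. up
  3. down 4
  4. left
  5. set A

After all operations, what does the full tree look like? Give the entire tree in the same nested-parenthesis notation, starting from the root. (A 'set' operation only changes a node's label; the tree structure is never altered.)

Answer: L(Y(U B) N E(R) A G)

Derivation:
Step 1 (down 4): focus=G path=4 depth=1 children=[] left=['Y', 'N', 'E', 'X'] right=[] parent=L
Step 2 (up): focus=L path=root depth=0 children=['Y', 'N', 'E', 'X', 'G'] (at root)
Step 3 (down 4): focus=G path=4 depth=1 children=[] left=['Y', 'N', 'E', 'X'] right=[] parent=L
Step 4 (left): focus=X path=3 depth=1 children=[] left=['Y', 'N', 'E'] right=['G'] parent=L
Step 5 (set A): focus=A path=3 depth=1 children=[] left=['Y', 'N', 'E'] right=['G'] parent=L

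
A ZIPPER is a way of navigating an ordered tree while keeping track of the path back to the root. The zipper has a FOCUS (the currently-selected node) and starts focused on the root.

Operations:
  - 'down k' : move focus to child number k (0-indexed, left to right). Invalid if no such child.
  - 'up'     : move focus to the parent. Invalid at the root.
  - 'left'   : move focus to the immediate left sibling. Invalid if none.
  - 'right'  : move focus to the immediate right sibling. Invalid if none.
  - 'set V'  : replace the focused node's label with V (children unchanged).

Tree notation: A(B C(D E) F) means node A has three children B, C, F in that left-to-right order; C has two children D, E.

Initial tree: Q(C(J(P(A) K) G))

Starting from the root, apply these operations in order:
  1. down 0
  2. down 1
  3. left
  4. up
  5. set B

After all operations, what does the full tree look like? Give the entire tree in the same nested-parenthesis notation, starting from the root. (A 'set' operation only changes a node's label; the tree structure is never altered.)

Step 1 (down 0): focus=C path=0 depth=1 children=['J', 'G'] left=[] right=[] parent=Q
Step 2 (down 1): focus=G path=0/1 depth=2 children=[] left=['J'] right=[] parent=C
Step 3 (left): focus=J path=0/0 depth=2 children=['P', 'K'] left=[] right=['G'] parent=C
Step 4 (up): focus=C path=0 depth=1 children=['J', 'G'] left=[] right=[] parent=Q
Step 5 (set B): focus=B path=0 depth=1 children=['J', 'G'] left=[] right=[] parent=Q

Answer: Q(B(J(P(A) K) G))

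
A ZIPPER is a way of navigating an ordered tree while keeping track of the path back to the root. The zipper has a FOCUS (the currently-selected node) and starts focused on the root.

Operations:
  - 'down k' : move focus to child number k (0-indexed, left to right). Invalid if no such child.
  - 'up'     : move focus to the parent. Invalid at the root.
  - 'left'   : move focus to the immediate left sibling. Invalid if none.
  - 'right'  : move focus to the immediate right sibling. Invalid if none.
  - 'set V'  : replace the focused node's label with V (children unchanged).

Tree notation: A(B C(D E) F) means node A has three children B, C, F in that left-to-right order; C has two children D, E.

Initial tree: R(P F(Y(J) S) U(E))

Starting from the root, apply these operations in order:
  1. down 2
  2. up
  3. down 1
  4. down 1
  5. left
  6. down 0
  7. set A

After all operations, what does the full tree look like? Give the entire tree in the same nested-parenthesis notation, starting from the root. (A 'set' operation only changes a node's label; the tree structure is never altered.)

Step 1 (down 2): focus=U path=2 depth=1 children=['E'] left=['P', 'F'] right=[] parent=R
Step 2 (up): focus=R path=root depth=0 children=['P', 'F', 'U'] (at root)
Step 3 (down 1): focus=F path=1 depth=1 children=['Y', 'S'] left=['P'] right=['U'] parent=R
Step 4 (down 1): focus=S path=1/1 depth=2 children=[] left=['Y'] right=[] parent=F
Step 5 (left): focus=Y path=1/0 depth=2 children=['J'] left=[] right=['S'] parent=F
Step 6 (down 0): focus=J path=1/0/0 depth=3 children=[] left=[] right=[] parent=Y
Step 7 (set A): focus=A path=1/0/0 depth=3 children=[] left=[] right=[] parent=Y

Answer: R(P F(Y(A) S) U(E))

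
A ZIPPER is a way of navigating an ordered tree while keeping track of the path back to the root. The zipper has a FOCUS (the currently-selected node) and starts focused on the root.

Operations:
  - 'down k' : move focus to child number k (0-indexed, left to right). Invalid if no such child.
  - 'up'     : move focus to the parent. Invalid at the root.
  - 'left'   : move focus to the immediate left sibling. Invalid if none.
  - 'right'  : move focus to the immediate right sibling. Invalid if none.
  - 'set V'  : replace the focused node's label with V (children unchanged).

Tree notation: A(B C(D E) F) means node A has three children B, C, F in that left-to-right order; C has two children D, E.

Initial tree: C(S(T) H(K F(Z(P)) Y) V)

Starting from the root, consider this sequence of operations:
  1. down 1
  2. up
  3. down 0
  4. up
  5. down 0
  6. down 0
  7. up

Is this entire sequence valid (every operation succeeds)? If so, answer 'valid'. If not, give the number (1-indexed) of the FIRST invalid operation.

Answer: valid

Derivation:
Step 1 (down 1): focus=H path=1 depth=1 children=['K', 'F', 'Y'] left=['S'] right=['V'] parent=C
Step 2 (up): focus=C path=root depth=0 children=['S', 'H', 'V'] (at root)
Step 3 (down 0): focus=S path=0 depth=1 children=['T'] left=[] right=['H', 'V'] parent=C
Step 4 (up): focus=C path=root depth=0 children=['S', 'H', 'V'] (at root)
Step 5 (down 0): focus=S path=0 depth=1 children=['T'] left=[] right=['H', 'V'] parent=C
Step 6 (down 0): focus=T path=0/0 depth=2 children=[] left=[] right=[] parent=S
Step 7 (up): focus=S path=0 depth=1 children=['T'] left=[] right=['H', 'V'] parent=C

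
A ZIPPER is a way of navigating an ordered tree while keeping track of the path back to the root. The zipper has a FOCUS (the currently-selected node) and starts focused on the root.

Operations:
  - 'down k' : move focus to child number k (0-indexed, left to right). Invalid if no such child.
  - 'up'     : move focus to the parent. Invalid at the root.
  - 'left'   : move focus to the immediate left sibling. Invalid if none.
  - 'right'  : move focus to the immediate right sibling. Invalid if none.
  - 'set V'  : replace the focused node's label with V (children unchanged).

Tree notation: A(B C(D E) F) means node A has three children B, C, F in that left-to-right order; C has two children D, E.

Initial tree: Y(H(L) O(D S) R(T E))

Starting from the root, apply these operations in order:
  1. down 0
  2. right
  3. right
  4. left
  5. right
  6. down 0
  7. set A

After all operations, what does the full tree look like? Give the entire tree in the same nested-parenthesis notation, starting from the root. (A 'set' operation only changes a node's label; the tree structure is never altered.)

Step 1 (down 0): focus=H path=0 depth=1 children=['L'] left=[] right=['O', 'R'] parent=Y
Step 2 (right): focus=O path=1 depth=1 children=['D', 'S'] left=['H'] right=['R'] parent=Y
Step 3 (right): focus=R path=2 depth=1 children=['T', 'E'] left=['H', 'O'] right=[] parent=Y
Step 4 (left): focus=O path=1 depth=1 children=['D', 'S'] left=['H'] right=['R'] parent=Y
Step 5 (right): focus=R path=2 depth=1 children=['T', 'E'] left=['H', 'O'] right=[] parent=Y
Step 6 (down 0): focus=T path=2/0 depth=2 children=[] left=[] right=['E'] parent=R
Step 7 (set A): focus=A path=2/0 depth=2 children=[] left=[] right=['E'] parent=R

Answer: Y(H(L) O(D S) R(A E))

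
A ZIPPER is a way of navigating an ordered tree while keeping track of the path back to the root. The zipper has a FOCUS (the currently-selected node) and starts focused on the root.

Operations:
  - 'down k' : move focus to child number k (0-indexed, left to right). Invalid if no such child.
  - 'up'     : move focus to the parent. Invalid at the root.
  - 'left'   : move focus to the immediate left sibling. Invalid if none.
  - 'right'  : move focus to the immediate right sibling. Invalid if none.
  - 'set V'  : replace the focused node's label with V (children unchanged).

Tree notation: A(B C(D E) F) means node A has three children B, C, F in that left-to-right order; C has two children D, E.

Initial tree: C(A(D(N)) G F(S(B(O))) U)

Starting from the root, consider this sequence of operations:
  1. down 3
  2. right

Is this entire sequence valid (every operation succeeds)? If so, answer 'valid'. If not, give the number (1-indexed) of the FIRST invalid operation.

Answer: 2

Derivation:
Step 1 (down 3): focus=U path=3 depth=1 children=[] left=['A', 'G', 'F'] right=[] parent=C
Step 2 (right): INVALID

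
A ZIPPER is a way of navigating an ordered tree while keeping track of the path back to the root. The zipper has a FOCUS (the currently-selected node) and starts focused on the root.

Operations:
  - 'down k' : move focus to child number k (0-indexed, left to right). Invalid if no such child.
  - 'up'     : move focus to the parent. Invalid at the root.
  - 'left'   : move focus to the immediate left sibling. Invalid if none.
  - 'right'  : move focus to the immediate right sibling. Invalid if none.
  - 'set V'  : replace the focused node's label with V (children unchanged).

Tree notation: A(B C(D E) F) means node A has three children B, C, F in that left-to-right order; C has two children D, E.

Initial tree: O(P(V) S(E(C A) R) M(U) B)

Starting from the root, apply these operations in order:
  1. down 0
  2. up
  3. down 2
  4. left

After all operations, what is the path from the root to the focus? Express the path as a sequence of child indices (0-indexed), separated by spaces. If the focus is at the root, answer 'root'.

Step 1 (down 0): focus=P path=0 depth=1 children=['V'] left=[] right=['S', 'M', 'B'] parent=O
Step 2 (up): focus=O path=root depth=0 children=['P', 'S', 'M', 'B'] (at root)
Step 3 (down 2): focus=M path=2 depth=1 children=['U'] left=['P', 'S'] right=['B'] parent=O
Step 4 (left): focus=S path=1 depth=1 children=['E', 'R'] left=['P'] right=['M', 'B'] parent=O

Answer: 1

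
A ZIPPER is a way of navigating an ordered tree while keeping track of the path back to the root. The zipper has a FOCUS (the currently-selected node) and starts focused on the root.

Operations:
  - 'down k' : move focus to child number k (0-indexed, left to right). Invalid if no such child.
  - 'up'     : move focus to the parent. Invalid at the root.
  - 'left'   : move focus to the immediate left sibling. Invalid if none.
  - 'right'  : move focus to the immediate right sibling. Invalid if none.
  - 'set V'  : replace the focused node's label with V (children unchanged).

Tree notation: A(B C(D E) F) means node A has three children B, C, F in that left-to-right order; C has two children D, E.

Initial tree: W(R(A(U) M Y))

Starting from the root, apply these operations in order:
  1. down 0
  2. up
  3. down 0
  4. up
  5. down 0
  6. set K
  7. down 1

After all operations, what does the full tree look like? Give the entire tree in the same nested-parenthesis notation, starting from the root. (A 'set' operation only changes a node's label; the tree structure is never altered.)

Step 1 (down 0): focus=R path=0 depth=1 children=['A', 'M', 'Y'] left=[] right=[] parent=W
Step 2 (up): focus=W path=root depth=0 children=['R'] (at root)
Step 3 (down 0): focus=R path=0 depth=1 children=['A', 'M', 'Y'] left=[] right=[] parent=W
Step 4 (up): focus=W path=root depth=0 children=['R'] (at root)
Step 5 (down 0): focus=R path=0 depth=1 children=['A', 'M', 'Y'] left=[] right=[] parent=W
Step 6 (set K): focus=K path=0 depth=1 children=['A', 'M', 'Y'] left=[] right=[] parent=W
Step 7 (down 1): focus=M path=0/1 depth=2 children=[] left=['A'] right=['Y'] parent=K

Answer: W(K(A(U) M Y))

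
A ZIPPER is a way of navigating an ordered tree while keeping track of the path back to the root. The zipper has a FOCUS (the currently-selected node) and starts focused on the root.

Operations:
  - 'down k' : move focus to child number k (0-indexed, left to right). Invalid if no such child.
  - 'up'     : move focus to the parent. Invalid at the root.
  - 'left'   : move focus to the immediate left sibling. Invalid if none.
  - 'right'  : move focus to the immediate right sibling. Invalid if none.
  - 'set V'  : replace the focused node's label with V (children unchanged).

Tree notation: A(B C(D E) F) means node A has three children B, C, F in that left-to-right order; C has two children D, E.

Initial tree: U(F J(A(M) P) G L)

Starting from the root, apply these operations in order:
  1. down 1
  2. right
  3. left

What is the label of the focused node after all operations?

Step 1 (down 1): focus=J path=1 depth=1 children=['A', 'P'] left=['F'] right=['G', 'L'] parent=U
Step 2 (right): focus=G path=2 depth=1 children=[] left=['F', 'J'] right=['L'] parent=U
Step 3 (left): focus=J path=1 depth=1 children=['A', 'P'] left=['F'] right=['G', 'L'] parent=U

Answer: J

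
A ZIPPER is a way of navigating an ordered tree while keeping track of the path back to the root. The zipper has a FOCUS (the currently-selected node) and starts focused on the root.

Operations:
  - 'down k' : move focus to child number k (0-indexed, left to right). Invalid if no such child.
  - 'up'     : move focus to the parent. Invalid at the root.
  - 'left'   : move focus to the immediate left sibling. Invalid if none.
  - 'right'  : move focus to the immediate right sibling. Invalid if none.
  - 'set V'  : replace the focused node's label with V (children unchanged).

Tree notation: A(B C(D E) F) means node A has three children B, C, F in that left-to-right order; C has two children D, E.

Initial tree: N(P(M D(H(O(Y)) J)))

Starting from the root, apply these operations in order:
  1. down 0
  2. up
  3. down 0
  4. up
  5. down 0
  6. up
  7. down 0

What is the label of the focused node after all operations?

Step 1 (down 0): focus=P path=0 depth=1 children=['M', 'D'] left=[] right=[] parent=N
Step 2 (up): focus=N path=root depth=0 children=['P'] (at root)
Step 3 (down 0): focus=P path=0 depth=1 children=['M', 'D'] left=[] right=[] parent=N
Step 4 (up): focus=N path=root depth=0 children=['P'] (at root)
Step 5 (down 0): focus=P path=0 depth=1 children=['M', 'D'] left=[] right=[] parent=N
Step 6 (up): focus=N path=root depth=0 children=['P'] (at root)
Step 7 (down 0): focus=P path=0 depth=1 children=['M', 'D'] left=[] right=[] parent=N

Answer: P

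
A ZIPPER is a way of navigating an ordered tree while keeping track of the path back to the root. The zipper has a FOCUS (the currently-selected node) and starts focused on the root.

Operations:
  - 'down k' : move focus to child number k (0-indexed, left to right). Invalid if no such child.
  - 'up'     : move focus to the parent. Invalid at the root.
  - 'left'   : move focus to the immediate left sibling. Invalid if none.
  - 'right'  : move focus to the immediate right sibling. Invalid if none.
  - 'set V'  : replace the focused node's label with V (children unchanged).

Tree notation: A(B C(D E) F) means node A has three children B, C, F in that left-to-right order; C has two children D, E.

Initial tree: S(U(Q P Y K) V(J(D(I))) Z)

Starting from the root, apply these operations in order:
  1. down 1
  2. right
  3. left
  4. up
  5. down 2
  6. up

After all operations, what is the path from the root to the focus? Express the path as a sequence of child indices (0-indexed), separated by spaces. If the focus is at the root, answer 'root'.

Answer: root

Derivation:
Step 1 (down 1): focus=V path=1 depth=1 children=['J'] left=['U'] right=['Z'] parent=S
Step 2 (right): focus=Z path=2 depth=1 children=[] left=['U', 'V'] right=[] parent=S
Step 3 (left): focus=V path=1 depth=1 children=['J'] left=['U'] right=['Z'] parent=S
Step 4 (up): focus=S path=root depth=0 children=['U', 'V', 'Z'] (at root)
Step 5 (down 2): focus=Z path=2 depth=1 children=[] left=['U', 'V'] right=[] parent=S
Step 6 (up): focus=S path=root depth=0 children=['U', 'V', 'Z'] (at root)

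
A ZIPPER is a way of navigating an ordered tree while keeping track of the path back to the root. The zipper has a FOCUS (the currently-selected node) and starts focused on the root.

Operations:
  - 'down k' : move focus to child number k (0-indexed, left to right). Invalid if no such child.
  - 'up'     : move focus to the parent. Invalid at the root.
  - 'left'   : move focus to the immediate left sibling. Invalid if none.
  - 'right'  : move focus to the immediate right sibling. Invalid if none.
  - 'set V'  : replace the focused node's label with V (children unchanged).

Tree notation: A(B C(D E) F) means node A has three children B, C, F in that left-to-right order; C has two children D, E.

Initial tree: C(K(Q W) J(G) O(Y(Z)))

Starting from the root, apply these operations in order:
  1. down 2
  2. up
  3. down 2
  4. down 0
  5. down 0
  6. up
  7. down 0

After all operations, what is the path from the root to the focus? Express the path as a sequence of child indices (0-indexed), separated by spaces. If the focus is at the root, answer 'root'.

Answer: 2 0 0

Derivation:
Step 1 (down 2): focus=O path=2 depth=1 children=['Y'] left=['K', 'J'] right=[] parent=C
Step 2 (up): focus=C path=root depth=0 children=['K', 'J', 'O'] (at root)
Step 3 (down 2): focus=O path=2 depth=1 children=['Y'] left=['K', 'J'] right=[] parent=C
Step 4 (down 0): focus=Y path=2/0 depth=2 children=['Z'] left=[] right=[] parent=O
Step 5 (down 0): focus=Z path=2/0/0 depth=3 children=[] left=[] right=[] parent=Y
Step 6 (up): focus=Y path=2/0 depth=2 children=['Z'] left=[] right=[] parent=O
Step 7 (down 0): focus=Z path=2/0/0 depth=3 children=[] left=[] right=[] parent=Y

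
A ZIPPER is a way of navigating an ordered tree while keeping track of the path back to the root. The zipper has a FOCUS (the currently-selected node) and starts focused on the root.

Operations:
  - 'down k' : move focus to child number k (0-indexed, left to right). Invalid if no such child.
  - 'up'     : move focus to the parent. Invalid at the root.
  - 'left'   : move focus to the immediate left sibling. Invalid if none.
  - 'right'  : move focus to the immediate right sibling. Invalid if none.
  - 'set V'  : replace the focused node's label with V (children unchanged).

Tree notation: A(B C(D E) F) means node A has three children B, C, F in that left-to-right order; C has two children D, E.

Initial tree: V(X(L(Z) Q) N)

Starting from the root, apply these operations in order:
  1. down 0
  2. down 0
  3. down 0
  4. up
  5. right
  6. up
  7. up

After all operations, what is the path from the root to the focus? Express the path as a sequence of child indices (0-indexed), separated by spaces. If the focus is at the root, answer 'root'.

Answer: root

Derivation:
Step 1 (down 0): focus=X path=0 depth=1 children=['L', 'Q'] left=[] right=['N'] parent=V
Step 2 (down 0): focus=L path=0/0 depth=2 children=['Z'] left=[] right=['Q'] parent=X
Step 3 (down 0): focus=Z path=0/0/0 depth=3 children=[] left=[] right=[] parent=L
Step 4 (up): focus=L path=0/0 depth=2 children=['Z'] left=[] right=['Q'] parent=X
Step 5 (right): focus=Q path=0/1 depth=2 children=[] left=['L'] right=[] parent=X
Step 6 (up): focus=X path=0 depth=1 children=['L', 'Q'] left=[] right=['N'] parent=V
Step 7 (up): focus=V path=root depth=0 children=['X', 'N'] (at root)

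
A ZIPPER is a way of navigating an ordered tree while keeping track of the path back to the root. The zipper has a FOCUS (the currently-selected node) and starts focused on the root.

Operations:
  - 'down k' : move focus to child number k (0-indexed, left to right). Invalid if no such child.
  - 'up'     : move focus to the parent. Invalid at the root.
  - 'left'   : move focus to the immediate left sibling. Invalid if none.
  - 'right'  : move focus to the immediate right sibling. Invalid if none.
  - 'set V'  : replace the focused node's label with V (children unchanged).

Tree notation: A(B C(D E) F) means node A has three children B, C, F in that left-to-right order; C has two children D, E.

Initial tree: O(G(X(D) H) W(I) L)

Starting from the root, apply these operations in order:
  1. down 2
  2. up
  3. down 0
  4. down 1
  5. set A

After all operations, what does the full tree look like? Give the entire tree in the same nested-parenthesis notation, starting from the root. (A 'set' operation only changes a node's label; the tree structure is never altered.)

Step 1 (down 2): focus=L path=2 depth=1 children=[] left=['G', 'W'] right=[] parent=O
Step 2 (up): focus=O path=root depth=0 children=['G', 'W', 'L'] (at root)
Step 3 (down 0): focus=G path=0 depth=1 children=['X', 'H'] left=[] right=['W', 'L'] parent=O
Step 4 (down 1): focus=H path=0/1 depth=2 children=[] left=['X'] right=[] parent=G
Step 5 (set A): focus=A path=0/1 depth=2 children=[] left=['X'] right=[] parent=G

Answer: O(G(X(D) A) W(I) L)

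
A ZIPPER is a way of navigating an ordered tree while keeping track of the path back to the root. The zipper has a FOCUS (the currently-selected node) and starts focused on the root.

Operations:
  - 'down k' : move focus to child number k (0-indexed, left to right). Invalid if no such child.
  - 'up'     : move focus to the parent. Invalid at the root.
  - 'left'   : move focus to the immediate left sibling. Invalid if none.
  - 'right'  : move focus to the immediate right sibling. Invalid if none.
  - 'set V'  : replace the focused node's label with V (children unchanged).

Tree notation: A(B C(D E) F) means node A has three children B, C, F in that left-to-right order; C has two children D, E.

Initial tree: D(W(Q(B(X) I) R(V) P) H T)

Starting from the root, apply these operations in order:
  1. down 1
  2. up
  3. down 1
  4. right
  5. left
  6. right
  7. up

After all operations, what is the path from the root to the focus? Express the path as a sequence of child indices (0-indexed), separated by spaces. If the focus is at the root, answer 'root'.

Step 1 (down 1): focus=H path=1 depth=1 children=[] left=['W'] right=['T'] parent=D
Step 2 (up): focus=D path=root depth=0 children=['W', 'H', 'T'] (at root)
Step 3 (down 1): focus=H path=1 depth=1 children=[] left=['W'] right=['T'] parent=D
Step 4 (right): focus=T path=2 depth=1 children=[] left=['W', 'H'] right=[] parent=D
Step 5 (left): focus=H path=1 depth=1 children=[] left=['W'] right=['T'] parent=D
Step 6 (right): focus=T path=2 depth=1 children=[] left=['W', 'H'] right=[] parent=D
Step 7 (up): focus=D path=root depth=0 children=['W', 'H', 'T'] (at root)

Answer: root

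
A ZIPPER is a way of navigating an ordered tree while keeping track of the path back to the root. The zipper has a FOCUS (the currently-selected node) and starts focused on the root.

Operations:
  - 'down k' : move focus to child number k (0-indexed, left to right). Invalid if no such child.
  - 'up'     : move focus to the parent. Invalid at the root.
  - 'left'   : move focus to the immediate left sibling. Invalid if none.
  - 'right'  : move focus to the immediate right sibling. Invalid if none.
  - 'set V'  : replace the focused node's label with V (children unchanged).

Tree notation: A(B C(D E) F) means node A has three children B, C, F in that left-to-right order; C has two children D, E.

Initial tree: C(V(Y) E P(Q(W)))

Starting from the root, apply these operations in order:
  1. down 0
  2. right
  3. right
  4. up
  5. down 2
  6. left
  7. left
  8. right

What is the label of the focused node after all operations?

Answer: E

Derivation:
Step 1 (down 0): focus=V path=0 depth=1 children=['Y'] left=[] right=['E', 'P'] parent=C
Step 2 (right): focus=E path=1 depth=1 children=[] left=['V'] right=['P'] parent=C
Step 3 (right): focus=P path=2 depth=1 children=['Q'] left=['V', 'E'] right=[] parent=C
Step 4 (up): focus=C path=root depth=0 children=['V', 'E', 'P'] (at root)
Step 5 (down 2): focus=P path=2 depth=1 children=['Q'] left=['V', 'E'] right=[] parent=C
Step 6 (left): focus=E path=1 depth=1 children=[] left=['V'] right=['P'] parent=C
Step 7 (left): focus=V path=0 depth=1 children=['Y'] left=[] right=['E', 'P'] parent=C
Step 8 (right): focus=E path=1 depth=1 children=[] left=['V'] right=['P'] parent=C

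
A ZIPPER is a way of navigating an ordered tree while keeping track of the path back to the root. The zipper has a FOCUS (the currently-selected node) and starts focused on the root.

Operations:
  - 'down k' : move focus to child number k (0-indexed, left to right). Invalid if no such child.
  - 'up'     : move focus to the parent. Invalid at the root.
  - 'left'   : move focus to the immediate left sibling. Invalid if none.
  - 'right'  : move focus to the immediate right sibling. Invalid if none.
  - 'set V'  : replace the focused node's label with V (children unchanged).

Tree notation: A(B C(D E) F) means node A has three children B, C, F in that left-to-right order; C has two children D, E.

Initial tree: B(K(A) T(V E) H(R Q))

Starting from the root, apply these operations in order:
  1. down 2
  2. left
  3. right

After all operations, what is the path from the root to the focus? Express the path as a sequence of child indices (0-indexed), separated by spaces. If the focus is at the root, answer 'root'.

Step 1 (down 2): focus=H path=2 depth=1 children=['R', 'Q'] left=['K', 'T'] right=[] parent=B
Step 2 (left): focus=T path=1 depth=1 children=['V', 'E'] left=['K'] right=['H'] parent=B
Step 3 (right): focus=H path=2 depth=1 children=['R', 'Q'] left=['K', 'T'] right=[] parent=B

Answer: 2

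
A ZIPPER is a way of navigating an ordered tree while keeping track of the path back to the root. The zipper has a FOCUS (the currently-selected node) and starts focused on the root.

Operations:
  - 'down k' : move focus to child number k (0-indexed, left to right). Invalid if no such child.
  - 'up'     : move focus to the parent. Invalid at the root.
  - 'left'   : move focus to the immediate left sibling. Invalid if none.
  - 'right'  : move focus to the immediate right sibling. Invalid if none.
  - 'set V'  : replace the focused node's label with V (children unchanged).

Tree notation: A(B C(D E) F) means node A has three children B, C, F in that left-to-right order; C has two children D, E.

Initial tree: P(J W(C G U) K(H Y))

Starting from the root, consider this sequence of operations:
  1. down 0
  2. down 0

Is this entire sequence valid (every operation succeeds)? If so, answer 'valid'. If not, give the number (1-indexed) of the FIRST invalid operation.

Step 1 (down 0): focus=J path=0 depth=1 children=[] left=[] right=['W', 'K'] parent=P
Step 2 (down 0): INVALID

Answer: 2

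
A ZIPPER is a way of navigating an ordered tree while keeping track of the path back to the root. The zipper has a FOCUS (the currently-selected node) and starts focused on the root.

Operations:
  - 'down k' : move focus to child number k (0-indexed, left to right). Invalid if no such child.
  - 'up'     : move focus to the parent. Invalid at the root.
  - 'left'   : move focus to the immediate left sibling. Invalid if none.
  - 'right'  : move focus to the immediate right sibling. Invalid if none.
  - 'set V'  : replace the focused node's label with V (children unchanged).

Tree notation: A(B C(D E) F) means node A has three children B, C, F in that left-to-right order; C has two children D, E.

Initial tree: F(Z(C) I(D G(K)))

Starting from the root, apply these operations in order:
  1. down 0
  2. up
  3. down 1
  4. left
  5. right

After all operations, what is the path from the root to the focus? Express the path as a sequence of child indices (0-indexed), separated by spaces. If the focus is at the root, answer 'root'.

Answer: 1

Derivation:
Step 1 (down 0): focus=Z path=0 depth=1 children=['C'] left=[] right=['I'] parent=F
Step 2 (up): focus=F path=root depth=0 children=['Z', 'I'] (at root)
Step 3 (down 1): focus=I path=1 depth=1 children=['D', 'G'] left=['Z'] right=[] parent=F
Step 4 (left): focus=Z path=0 depth=1 children=['C'] left=[] right=['I'] parent=F
Step 5 (right): focus=I path=1 depth=1 children=['D', 'G'] left=['Z'] right=[] parent=F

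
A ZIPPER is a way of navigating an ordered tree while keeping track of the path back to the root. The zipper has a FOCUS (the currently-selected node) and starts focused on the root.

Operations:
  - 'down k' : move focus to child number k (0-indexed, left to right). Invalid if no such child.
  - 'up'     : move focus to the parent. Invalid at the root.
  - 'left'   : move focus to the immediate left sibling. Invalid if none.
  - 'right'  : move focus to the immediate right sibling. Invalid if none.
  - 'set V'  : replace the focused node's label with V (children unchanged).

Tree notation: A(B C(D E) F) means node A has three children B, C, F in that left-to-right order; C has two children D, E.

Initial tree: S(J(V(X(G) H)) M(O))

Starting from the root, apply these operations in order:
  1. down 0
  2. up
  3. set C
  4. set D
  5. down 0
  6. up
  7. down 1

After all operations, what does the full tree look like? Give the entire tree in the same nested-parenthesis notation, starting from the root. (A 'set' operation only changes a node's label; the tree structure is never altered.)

Step 1 (down 0): focus=J path=0 depth=1 children=['V'] left=[] right=['M'] parent=S
Step 2 (up): focus=S path=root depth=0 children=['J', 'M'] (at root)
Step 3 (set C): focus=C path=root depth=0 children=['J', 'M'] (at root)
Step 4 (set D): focus=D path=root depth=0 children=['J', 'M'] (at root)
Step 5 (down 0): focus=J path=0 depth=1 children=['V'] left=[] right=['M'] parent=D
Step 6 (up): focus=D path=root depth=0 children=['J', 'M'] (at root)
Step 7 (down 1): focus=M path=1 depth=1 children=['O'] left=['J'] right=[] parent=D

Answer: D(J(V(X(G) H)) M(O))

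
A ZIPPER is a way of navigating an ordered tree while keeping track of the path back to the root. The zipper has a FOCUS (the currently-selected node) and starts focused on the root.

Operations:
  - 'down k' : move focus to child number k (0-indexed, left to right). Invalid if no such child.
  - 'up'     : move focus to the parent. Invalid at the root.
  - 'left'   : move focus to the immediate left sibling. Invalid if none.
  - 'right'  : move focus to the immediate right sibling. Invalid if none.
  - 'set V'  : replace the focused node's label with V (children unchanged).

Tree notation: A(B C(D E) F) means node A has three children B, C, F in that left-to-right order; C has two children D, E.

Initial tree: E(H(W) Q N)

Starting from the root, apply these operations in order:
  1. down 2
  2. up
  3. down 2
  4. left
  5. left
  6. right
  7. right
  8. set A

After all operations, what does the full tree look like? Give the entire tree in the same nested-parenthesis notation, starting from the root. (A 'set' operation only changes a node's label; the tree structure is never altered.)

Answer: E(H(W) Q A)

Derivation:
Step 1 (down 2): focus=N path=2 depth=1 children=[] left=['H', 'Q'] right=[] parent=E
Step 2 (up): focus=E path=root depth=0 children=['H', 'Q', 'N'] (at root)
Step 3 (down 2): focus=N path=2 depth=1 children=[] left=['H', 'Q'] right=[] parent=E
Step 4 (left): focus=Q path=1 depth=1 children=[] left=['H'] right=['N'] parent=E
Step 5 (left): focus=H path=0 depth=1 children=['W'] left=[] right=['Q', 'N'] parent=E
Step 6 (right): focus=Q path=1 depth=1 children=[] left=['H'] right=['N'] parent=E
Step 7 (right): focus=N path=2 depth=1 children=[] left=['H', 'Q'] right=[] parent=E
Step 8 (set A): focus=A path=2 depth=1 children=[] left=['H', 'Q'] right=[] parent=E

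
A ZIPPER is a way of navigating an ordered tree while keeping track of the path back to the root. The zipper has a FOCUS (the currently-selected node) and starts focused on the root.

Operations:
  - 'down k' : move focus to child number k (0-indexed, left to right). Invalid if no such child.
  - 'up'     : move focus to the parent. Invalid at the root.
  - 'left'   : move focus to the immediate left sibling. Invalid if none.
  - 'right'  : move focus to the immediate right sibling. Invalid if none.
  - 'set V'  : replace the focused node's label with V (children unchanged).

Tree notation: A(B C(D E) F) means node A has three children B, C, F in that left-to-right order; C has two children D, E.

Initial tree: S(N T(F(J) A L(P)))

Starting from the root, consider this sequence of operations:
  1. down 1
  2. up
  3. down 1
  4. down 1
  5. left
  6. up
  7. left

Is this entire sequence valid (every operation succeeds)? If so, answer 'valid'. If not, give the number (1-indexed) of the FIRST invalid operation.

Step 1 (down 1): focus=T path=1 depth=1 children=['F', 'A', 'L'] left=['N'] right=[] parent=S
Step 2 (up): focus=S path=root depth=0 children=['N', 'T'] (at root)
Step 3 (down 1): focus=T path=1 depth=1 children=['F', 'A', 'L'] left=['N'] right=[] parent=S
Step 4 (down 1): focus=A path=1/1 depth=2 children=[] left=['F'] right=['L'] parent=T
Step 5 (left): focus=F path=1/0 depth=2 children=['J'] left=[] right=['A', 'L'] parent=T
Step 6 (up): focus=T path=1 depth=1 children=['F', 'A', 'L'] left=['N'] right=[] parent=S
Step 7 (left): focus=N path=0 depth=1 children=[] left=[] right=['T'] parent=S

Answer: valid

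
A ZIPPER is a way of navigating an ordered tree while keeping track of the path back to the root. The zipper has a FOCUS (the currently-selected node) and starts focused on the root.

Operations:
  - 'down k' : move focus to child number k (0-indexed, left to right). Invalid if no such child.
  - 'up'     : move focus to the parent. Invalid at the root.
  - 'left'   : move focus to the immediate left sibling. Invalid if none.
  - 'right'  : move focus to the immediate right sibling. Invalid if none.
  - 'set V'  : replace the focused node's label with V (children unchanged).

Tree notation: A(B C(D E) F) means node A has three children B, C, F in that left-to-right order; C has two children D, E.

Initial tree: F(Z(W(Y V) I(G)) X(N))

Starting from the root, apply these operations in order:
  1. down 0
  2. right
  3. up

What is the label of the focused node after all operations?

Step 1 (down 0): focus=Z path=0 depth=1 children=['W', 'I'] left=[] right=['X'] parent=F
Step 2 (right): focus=X path=1 depth=1 children=['N'] left=['Z'] right=[] parent=F
Step 3 (up): focus=F path=root depth=0 children=['Z', 'X'] (at root)

Answer: F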